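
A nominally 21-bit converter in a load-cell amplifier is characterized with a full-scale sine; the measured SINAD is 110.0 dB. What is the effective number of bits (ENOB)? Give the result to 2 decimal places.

17.98 bits

ENOB = (110.0 − 1.76)/6.02 = 17.9801 bits.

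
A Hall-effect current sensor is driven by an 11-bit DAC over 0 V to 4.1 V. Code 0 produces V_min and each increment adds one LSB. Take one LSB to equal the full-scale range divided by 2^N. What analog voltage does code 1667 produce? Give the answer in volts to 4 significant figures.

Full-scale range = 4.1 V. LSB = 4.1 V / 2^11.
V_out = 0 + 1667 × (4.1/2048) V
      = 0 V + 3.33726 V = 3.33726 V.

3.337 V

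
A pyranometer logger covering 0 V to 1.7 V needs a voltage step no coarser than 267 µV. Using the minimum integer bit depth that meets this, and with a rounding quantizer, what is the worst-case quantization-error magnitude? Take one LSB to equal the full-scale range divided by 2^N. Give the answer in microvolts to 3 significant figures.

Span = 1.7 V.
1.7 V / 267 µV = 6367. Since 2^12 = 4096 and 2^13 = 8192, N = 13.
LSB = 1.7 V / 2^13 = 207.52 µV.
Max error for round-to-nearest is LSB/2 = 104 µV.

104 µV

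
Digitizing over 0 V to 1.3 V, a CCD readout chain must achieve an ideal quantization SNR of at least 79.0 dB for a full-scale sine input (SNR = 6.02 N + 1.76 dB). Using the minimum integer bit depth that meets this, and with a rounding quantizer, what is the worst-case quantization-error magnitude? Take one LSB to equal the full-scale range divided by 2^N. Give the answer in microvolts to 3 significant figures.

79.3 µV

Span = 1.3 V.
6.02 N + 1.76 ≥ 79.0 gives N ≥ 12.831, so the minimum integer is 13.
LSB = 1.3 V ÷ 2^13 = 1.3/8192 V = 158.69 µV.
|e|_max = LSB/2 = 79.3 µV.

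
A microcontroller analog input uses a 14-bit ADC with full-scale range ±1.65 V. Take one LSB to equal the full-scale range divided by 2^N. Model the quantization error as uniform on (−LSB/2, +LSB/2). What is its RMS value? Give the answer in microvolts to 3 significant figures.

Span: 1.65 V − (-1.65 V) = 3.3 V.
LSB = 3.3 V / 2^14 = 201.42 µV.
For a uniform distribution on [−LSB/2, +LSB/2], V_rms = LSB/√12 = 201.42 µV/3.4641 = 58.1 µV.

58.1 µV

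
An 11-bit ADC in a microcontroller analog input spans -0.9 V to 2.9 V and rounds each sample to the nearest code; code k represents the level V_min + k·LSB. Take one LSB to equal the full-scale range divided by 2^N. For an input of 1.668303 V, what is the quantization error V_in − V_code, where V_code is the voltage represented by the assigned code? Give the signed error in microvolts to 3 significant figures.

Range = 2.9 − (-0.9) = 3.8 V. LSB = 3.8 V / 2^11 ≈ 1.855 mV.
Position in LSBs: (1.668303 − (-0.9)) × 2048/3.8 = 1384.1801; rounding gives k = 1384.
V_code = -0.9 + (1384/2048) × 3.8 = 1.667968750 V.
V_in − V_code = 1.668303 − (1.667968750) = +334 µV.

+334 µV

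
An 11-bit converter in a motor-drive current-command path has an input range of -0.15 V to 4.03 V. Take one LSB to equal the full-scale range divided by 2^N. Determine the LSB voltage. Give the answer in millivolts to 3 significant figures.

Span: 4.03 V − (-0.15 V) = 4.18 V.
Number of codes = 2^11 = 2048.
Step size = 4.18/2048 V = 2.04 mV.

2.04 mV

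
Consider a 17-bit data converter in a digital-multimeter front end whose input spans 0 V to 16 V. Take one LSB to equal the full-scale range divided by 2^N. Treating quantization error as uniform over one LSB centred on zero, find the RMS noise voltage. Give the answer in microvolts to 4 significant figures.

Span = 16 V.
One LSB is 16 V / 131072 = 122.070 µV.
σ_q = LSB/√12 = 122.070 µV/3.4641 = 35.24 µV.

35.24 µV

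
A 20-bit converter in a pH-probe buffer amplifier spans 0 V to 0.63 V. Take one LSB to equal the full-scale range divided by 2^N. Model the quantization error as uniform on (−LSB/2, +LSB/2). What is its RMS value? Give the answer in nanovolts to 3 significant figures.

173 nV

V_FS = 0.63 V.
LSB = 0.63 V ÷ 2^20 = 0.63/1048576 V = 0.60081 µV.
RMS of a uniform error over width LSB is LSB/√12 = 173 nV.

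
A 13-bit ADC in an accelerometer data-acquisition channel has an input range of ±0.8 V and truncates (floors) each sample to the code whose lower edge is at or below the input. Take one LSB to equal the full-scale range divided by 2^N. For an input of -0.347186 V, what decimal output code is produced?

2318

The full-scale span is 0.8 − (-0.8) = 1.6 V. LSB = 1.6 V / 2^13 ≈ 195.3 µV.
V_in − V_min = -0.347186 − (-0.8) = 0.452814 V.
Divide by LSB: 0.452814 × 8192/1.6 = 2318.4077.
Truncating gives code 2318.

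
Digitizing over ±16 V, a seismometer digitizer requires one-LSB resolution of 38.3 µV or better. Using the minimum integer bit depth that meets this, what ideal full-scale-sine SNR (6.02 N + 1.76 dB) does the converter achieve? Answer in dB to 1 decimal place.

The full-scale span is 16 − (-16) = 32 V.
Levels needed ≥ 32/38.3 µV = 835500. 2^20 = 1048576 suffices, so N_min = 20.
Ideal SNR at N = 20: 6.02·20 + 1.76 = 122.2 dB.

122.2 dB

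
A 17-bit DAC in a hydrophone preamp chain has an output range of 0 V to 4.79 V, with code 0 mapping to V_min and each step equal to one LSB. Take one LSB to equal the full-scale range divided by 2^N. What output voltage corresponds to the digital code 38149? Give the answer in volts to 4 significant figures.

1.394 V

V_FS = 4.79 V. LSB = 4.79 V / 2^17.
Output = V_min + (38149/131072) × range = 0 + 0.291054 × 4.79 V
      = 0 + 1.39415 = 1.39415 V.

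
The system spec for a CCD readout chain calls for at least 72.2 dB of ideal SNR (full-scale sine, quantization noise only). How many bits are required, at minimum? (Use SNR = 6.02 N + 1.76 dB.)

12 bits

6.02 N + 1.76 ≥ 72.2 gives N ≥ 11.701, so the minimum integer is 12.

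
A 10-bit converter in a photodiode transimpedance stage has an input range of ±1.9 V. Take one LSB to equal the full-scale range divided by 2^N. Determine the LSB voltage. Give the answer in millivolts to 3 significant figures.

3.71 mV

The full-scale span is 1.9 − (-1.9) = 3.8 V.
2^10 = 1024 levels.
LSB = 3.8 V / 2^10 = 3.71 mV.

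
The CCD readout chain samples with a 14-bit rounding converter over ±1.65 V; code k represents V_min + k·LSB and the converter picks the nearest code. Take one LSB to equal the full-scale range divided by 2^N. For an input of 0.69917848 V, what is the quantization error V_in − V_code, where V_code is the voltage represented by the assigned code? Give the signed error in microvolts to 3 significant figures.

Range = 1.65 − (-1.65) = 3.3 V. LSB = 3.3 V / 2^14 ≈ 201.4 µV.
Position in LSBs: (0.69917848 − (-1.65)) × 16384/3.3 = 11663.3152; rounding gives k = 11663.
Reconstructed level: -1.65 + 11663 × 3.3/16384 V = 0.69911499023 V.
e = 0.69917848 − (0.69911499023) = +63.5 µV.

+63.5 µV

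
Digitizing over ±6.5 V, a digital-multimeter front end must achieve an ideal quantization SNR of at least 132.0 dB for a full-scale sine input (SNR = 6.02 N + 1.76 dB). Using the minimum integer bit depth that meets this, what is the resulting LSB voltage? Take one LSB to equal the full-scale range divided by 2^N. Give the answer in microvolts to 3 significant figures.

Range = 6.5 − (-6.5) = 13 V.
6.02 N + 1.76 ≥ 132.0 gives N ≥ 21.635, so the minimum integer is 22.
LSB = 13 V / 2^22 = 3.10 µV.

3.10 µV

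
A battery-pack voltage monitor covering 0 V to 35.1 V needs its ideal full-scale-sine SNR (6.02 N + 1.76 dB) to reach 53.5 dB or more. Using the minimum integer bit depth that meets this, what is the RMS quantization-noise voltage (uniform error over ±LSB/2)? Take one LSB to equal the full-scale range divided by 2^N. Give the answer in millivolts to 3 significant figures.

Range is 35.1 V.
Required N = ⌈(53.5 − 1.76)/6.02⌉ = ⌈8.595⌉ = 9.
Step size = 35.1/512 V = 68.555 mV.
σ_q = LSB/√12 = 68.555 mV/3.4641 = 19.8 mV.

19.8 mV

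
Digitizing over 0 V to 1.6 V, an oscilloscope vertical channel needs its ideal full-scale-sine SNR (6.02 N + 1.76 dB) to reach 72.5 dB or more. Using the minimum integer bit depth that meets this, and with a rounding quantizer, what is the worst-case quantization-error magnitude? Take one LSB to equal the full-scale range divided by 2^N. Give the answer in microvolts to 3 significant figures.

Full-scale range = 1.6 V.
Required N = ⌈(72.5 − 1.76)/6.02⌉ = ⌈11.751⌉ = 12.
LSB = 1.6 V ÷ 2^12 = 1.6/4096 V = 390.63 µV.
Max error for round-to-nearest is LSB/2 = 195 µV.

195 µV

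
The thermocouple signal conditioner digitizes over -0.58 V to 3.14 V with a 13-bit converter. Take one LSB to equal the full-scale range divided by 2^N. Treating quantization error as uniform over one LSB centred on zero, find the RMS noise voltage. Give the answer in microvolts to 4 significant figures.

Span: 3.14 V − (-0.58 V) = 3.72 V.
Step size = 3.72/8192 V = 454.102 µV.
V_rms = LSB/√12 = 454.102 µV / √12 = 131.1 µV.

131.1 µV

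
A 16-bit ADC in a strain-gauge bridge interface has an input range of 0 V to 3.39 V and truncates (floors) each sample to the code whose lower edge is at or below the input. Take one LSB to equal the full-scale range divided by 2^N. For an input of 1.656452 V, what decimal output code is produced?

Span = 3.39 V. LSB = 3.39 V / 2^16 ≈ 51.73 µV.
code = ⌊(V_in − V_min)/LSB⌋ = ⌊(V_in − V_min) × 2^16 / range⌋
     = ⌊(1.656452 − (0)) × 65536 / 3.39⌋ = ⌊1.656452 × 65536/3.39⌋
     = ⌊32022.784⌋ = 32022.

32022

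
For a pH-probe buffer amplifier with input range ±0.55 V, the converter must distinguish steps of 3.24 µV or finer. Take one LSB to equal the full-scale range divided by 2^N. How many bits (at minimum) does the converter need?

19 bits

Span: 0.55 V − (-0.55 V) = 1.1 V.
1.1 V / 3.24 µV = 339500. Since 2^18 = 262144 and 2^19 = 524288, N = 19.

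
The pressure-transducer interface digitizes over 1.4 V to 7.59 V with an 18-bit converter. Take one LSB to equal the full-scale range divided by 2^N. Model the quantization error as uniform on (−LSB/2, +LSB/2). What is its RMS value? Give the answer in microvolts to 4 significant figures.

6.816 µV

Full-scale range = 7.59 V − (1.4 V) = 6.19 V.
LSB = 6.19 V / 2^18 = 23.6130 µV.
V_rms = LSB/√12 = 23.6130 µV / √12 = 6.816 µV.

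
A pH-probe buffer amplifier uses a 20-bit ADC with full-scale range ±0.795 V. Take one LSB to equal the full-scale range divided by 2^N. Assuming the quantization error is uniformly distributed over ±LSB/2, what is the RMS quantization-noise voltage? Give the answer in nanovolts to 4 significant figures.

437.7 nV

Range = 0.795 − (-0.795) = 1.59 V.
One LSB is 1.59 V / 1048576 = 1.51634 µV.
For a uniform distribution on [−LSB/2, +LSB/2], V_rms = LSB/√12 = 1.51634 µV/3.4641 = 437.7 nV.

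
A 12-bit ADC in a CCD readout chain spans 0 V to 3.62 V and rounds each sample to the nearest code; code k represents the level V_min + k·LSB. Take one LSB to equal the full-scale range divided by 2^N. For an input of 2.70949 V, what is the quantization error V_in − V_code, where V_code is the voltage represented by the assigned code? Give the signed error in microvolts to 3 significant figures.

V_FS = 3.62 V. LSB = 3.62 V / 2^12 ≈ 0.8838 mV.
(2.70949 − (0)) / LSB = 2.70949 × 4096/3.62 = 3065.7655. Nearest integer: k = 3066.
Reconstructed level: 0 + 3066 × 3.62/4096 V = 2.709697266 V.
V_in − V_code = 2.70949 − (2.709697266) = −207 µV.

−207 µV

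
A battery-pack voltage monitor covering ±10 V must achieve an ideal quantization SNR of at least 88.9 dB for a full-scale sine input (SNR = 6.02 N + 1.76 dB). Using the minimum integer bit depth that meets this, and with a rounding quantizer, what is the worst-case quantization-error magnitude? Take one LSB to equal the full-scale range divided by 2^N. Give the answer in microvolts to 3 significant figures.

305 µV

Range = 10 − (-10) = 20 V.
6.02 N + 1.76 ≥ 88.9 gives N ≥ 14.475, so the minimum integer is 15.
LSB = 20 V ÷ 2^15 = 20/32768 V = 0.61035 mV.
Half an LSB is 305 µV.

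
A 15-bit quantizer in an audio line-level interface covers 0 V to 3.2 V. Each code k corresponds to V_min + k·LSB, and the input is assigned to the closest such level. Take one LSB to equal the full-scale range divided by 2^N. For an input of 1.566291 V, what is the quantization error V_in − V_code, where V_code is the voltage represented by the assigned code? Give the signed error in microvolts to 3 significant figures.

V_FS = 3.2 V. LSB = 3.2 V / 2^15 ≈ 97.66 µV.
Position in LSBs: (1.566291 − (0)) × 32768/3.2 = 16038.8198; rounding gives k = 16039.
V_code = V_min + k × range/2^15 = 0 + 16039 × 3.2/32768 = 1.5663085938 V.
e = 1.566291 − (1.5663085938) = −17.6 µV.

−17.6 µV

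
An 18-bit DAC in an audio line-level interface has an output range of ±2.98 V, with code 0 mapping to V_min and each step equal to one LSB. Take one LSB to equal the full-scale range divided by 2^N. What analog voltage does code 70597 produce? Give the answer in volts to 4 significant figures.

-1.375 V

The full-scale span is 2.98 − (-2.98) = 5.96 V. LSB = 5.96 V / 2^18.
Output = V_min + (70597/262144) × range = -2.98 + 0.269306 × 5.96 V
      = -2.98 V + 1.60506 V = -1.37494 V.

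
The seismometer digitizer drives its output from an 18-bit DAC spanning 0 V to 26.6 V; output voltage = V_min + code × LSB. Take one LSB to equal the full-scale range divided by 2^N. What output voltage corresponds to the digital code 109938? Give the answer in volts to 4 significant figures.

11.16 V

Range is 26.6 V. LSB = 26.6 V / 2^18.
V_out = 0 + 109938 × (26.6/262144) V
      = 0 V + 11.1555 V = 11.1555 V.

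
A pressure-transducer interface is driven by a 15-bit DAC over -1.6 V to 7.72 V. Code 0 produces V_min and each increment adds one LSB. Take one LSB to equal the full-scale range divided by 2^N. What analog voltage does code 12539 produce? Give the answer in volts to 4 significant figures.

Full-scale range = 7.72 V − (-1.6 V) = 9.32 V. LSB = 9.32 V / 2^15.
V_out = -1.6 + 12539 × (9.32/32768) V
      = -1.6 + 3.56639 = 1.96639 V.

1.966 V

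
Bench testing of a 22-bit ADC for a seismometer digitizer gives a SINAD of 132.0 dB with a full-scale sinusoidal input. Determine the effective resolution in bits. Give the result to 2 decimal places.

ENOB = (132.0 − 1.76)/6.02 = 21.6346 bits.

21.63 bits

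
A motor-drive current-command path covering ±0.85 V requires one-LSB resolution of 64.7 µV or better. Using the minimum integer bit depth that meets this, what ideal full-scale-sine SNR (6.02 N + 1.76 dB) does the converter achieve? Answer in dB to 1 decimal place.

The full-scale span is 0.85 − (-0.85) = 1.7 V.
Required number of levels: 1.7/64.7 µV = 26275; smallest N with 2^N ≥ that is 15.
SNR = 6.02 × 15 + 1.76 = 92.06 dB.

92.1 dB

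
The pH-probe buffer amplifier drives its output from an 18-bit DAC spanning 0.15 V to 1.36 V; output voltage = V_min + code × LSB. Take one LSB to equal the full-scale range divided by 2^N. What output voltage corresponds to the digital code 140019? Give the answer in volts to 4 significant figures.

0.7963 V

Range = 1.36 − (0.15) = 1.21 V. LSB = 1.21 V / 2^18.
V_out = 0.15 + 140019 × (1.21/262144) V
      = 0.15 + 0.646297 = 0.796297 V.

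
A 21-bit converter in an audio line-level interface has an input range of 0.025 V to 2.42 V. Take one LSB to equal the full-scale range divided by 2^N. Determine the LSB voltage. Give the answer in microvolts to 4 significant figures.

Range = 2.42 − (0.025) = 2.395 V.
Number of codes = 2^21 = 2097152.
LSB = 2.395 V / 2^21 = 1.142 µV.

1.142 µV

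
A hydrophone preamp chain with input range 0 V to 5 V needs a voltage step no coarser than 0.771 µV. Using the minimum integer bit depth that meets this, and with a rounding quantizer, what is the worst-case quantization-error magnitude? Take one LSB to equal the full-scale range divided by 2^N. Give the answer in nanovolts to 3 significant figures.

298 nV

Span = 5 V.
Required number of levels: 5/0.771 µV = 6.4851e6; smallest N with 2^N ≥ that is 23.
LSB = 5 V ÷ 2^23 = 5/8388608 V = 0.59605 µV.
|e|_max = LSB/2 = 298 nV.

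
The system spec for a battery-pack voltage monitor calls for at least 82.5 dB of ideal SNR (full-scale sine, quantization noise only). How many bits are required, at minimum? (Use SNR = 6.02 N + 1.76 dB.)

14 bits

N ≥ (82.5 − 1.76)/6.02 = 13.412 → N_min = 14.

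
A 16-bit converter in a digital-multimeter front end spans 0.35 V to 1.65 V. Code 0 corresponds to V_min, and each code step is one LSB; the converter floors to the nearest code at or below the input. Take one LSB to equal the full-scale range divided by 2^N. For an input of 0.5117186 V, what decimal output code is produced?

8152

Full-scale range = 1.65 V − (0.35 V) = 1.3 V. LSB = 1.3 V / 2^16 ≈ 19.84 µV.
(V_in − V_min) × 2^16/range = (0.5117186 − (0.35)) × 65536/1.3 = 8152.608.
Floor → code = 8152.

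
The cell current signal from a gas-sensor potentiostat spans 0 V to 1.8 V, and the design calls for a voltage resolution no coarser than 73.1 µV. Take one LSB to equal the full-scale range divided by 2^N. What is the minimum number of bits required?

Full-scale range = 1.8 V.
Need 2^N ≥ 1.8 V / 73.1 µV = 24620 → N_min = 15.

15 bits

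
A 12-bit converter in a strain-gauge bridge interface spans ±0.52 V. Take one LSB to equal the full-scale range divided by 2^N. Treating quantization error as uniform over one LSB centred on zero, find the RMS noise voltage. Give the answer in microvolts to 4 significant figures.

Span: 0.52 V − (-0.52 V) = 1.04 V.
LSB = 1.04 V / 2^12 = 253.906 µV.
σ_q = LSB/√12 = 253.906 µV/3.4641 = 73.30 µV.

73.30 µV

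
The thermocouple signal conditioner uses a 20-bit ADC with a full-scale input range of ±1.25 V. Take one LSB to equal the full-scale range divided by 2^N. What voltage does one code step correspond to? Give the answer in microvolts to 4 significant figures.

Range = 1.25 − (-1.25) = 2.5 V.
There are 2^20 = 1048576 steps.
Step size = 2.5/1048576 V = 2.384 µV.

2.384 µV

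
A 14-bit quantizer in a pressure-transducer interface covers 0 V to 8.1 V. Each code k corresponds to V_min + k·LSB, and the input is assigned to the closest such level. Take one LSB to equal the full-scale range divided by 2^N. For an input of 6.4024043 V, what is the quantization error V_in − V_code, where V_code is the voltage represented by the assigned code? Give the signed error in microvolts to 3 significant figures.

+122 µV

V_FS = 8.1 V. LSB = 8.1 V / 2^14 ≈ 494.4 µV.
Position in LSBs: (6.4024043 − (0)) × 16384/8.1 = 12950.2459; rounding gives k = 12950.
Reconstructed level: 0 + 12950 × 8.1/16384 V = 6.4022827148 V.
Error = V_in − V_code = 6.4024043 − (6.4022827148) = +122 µV.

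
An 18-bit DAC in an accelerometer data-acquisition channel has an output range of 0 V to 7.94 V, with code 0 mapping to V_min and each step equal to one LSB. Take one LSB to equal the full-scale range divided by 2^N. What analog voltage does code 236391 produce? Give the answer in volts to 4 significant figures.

7.160 V

Range is 7.94 V. LSB = 7.94 V / 2^18.
V_out = 0 + 236391 × (7.94/262144) V
      = 0 V + 7.15998 V = 7.15998 V.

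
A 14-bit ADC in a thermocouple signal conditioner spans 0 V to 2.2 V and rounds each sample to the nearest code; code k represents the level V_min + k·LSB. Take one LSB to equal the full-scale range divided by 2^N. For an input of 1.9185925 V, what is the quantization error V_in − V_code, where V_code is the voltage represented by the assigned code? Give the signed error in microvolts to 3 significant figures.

Range is 2.2 V. LSB = 2.2 V / 2^14 ≈ 134.3 µV.
Position in LSBs: (1.9185925 − (0)) × 16384/2.2 = 14288.2816; rounding gives k = 14288.
V_code = V_min + k × range/2^14 = 0 + 14288 × 2.2/16384 = 1.9185546875 V.
e = 1.9185925 − (1.9185546875) = +37.8 µV.

+37.8 µV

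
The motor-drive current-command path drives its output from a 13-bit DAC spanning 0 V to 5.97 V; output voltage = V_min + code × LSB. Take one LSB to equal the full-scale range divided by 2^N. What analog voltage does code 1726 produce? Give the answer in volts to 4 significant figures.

V_FS = 5.97 V. LSB = 5.97 V / 2^13.
Output = V_min + (1726/8192) × range = 0 + 0.210693 × 5.97 V
      = 0 + 1.25784 = 1.25784 V.

1.258 V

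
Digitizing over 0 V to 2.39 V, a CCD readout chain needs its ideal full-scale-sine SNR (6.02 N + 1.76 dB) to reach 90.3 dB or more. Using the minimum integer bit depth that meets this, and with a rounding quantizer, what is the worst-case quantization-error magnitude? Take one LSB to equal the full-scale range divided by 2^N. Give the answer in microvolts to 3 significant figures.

V_FS = 2.39 V.
6.02 N + 1.76 ≥ 90.3 gives N ≥ 14.708, so the minimum integer is 15.
LSB = 2.39 V ÷ 2^15 = 2.39/32768 V = 72.937 µV.
Max error for round-to-nearest is LSB/2 = 36.5 µV.

36.5 µV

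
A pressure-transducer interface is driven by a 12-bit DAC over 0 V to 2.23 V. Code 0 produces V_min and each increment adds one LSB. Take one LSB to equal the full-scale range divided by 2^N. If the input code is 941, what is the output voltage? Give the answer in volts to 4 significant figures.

V_FS = 2.23 V. LSB = 2.23 V / 2^12.
V_out = 0 + 941 × (2.23/4096) V
      = 0 V + 0.512312 V = 0.512312 V.

0.5123 V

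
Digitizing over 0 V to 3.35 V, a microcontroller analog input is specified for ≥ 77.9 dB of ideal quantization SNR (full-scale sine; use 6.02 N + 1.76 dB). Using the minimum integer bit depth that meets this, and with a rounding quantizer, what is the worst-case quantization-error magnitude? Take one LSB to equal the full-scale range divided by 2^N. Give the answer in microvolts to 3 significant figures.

204 µV

Span = 3.35 V.
Solving 6.02 N ≥ 77.9 − 1.76: N ≥ 12.648. Round up → N = 13.
LSB = 3.35 V / 2^13 = 408.94 µV.
Max error for round-to-nearest is LSB/2 = 204 µV.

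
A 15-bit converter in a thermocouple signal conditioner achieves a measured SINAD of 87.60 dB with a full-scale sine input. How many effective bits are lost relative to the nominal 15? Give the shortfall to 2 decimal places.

N_eff = (87.60 − 1.76)/6.02 = 14.2591 bits.
Shortfall = 15 − 14.2591 = 0.7409 bits.

0.74 bits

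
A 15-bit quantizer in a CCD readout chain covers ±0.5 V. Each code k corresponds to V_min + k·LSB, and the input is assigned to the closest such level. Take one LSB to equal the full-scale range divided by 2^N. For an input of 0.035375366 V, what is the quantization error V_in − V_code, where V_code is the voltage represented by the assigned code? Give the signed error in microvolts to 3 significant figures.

Range = 0.5 − (-0.5) = 1 V. LSB = 1 V / 2^15 ≈ 30.52 µV.
Position in LSBs: (0.035375366 − (-0.5)) × 32768/1 = 17543.1800; rounding gives k = 17543.
Reconstructed level: -0.5 + 17543 × 1/32768 V = 0.035369873047 V.
V_in − V_code = 0.035375366 − (0.035369873047) = +5.49 µV.

+5.49 µV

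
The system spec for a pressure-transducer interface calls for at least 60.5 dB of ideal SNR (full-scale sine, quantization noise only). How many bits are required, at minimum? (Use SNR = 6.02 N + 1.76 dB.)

10 bits

N ≥ (60.5 − 1.76)/6.02 = 9.757 → N_min = 10.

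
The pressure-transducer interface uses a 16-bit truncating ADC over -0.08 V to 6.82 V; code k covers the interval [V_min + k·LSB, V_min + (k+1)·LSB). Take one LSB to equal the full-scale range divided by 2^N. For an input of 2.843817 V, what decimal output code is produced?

Full-scale range = 6.82 V − (-0.08 V) = 6.9 V. LSB = 6.9 V / 2^16 ≈ 105.3 µV.
(V_in − V_min) × 2^16/range = (2.843817 − (-0.08)) × 65536/6.9 = 27770.329.
Floor → code = 27770.

27770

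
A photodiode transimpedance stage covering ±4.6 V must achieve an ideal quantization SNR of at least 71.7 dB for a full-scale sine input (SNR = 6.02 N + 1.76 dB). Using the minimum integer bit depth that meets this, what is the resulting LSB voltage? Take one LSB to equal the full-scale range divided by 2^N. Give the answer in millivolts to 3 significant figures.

Full-scale range = 4.6 V − (-4.6 V) = 9.2 V.
Solving 6.02 N ≥ 71.7 − 1.76: N ≥ 11.618. Round up → N = 12.
Step size = 9.2/4096 V = 2.25 mV.

2.25 mV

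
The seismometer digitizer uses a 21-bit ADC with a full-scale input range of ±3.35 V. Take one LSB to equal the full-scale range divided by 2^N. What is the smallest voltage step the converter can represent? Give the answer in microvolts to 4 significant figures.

3.195 µV

Full-scale range = 3.35 V − (-3.35 V) = 6.7 V.
Number of codes = 2^21 = 2097152.
One LSB is 6.7 V / 2097152 = 3.195 µV.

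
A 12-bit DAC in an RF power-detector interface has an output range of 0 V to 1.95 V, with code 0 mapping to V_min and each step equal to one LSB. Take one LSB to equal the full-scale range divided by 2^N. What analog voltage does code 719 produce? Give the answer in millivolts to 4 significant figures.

342.3 mV

Range is 1.95 V. LSB = 1.95 V / 2^12.
V_out = V_min + code × LSB = 0 V + 719 × 1.95 V / 4096
      = 0 V + 0.342297 V = 0.342297 V.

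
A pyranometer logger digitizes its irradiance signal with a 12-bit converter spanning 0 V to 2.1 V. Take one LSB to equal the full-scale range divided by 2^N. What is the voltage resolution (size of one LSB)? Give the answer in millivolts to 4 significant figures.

V_FS = 2.1 V.
There are 2^12 = 4096 steps.
LSB = 2.1 V ÷ 2^12 = 2.1/4096 V = 0.5127 mV.

0.5127 mV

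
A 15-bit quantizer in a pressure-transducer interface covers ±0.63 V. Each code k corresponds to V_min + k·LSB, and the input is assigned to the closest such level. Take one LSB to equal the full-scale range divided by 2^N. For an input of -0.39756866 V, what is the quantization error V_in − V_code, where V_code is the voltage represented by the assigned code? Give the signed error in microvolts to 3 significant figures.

Range = 0.63 − (-0.63) = 1.26 V. LSB = 1.26 V / 2^15 ≈ 38.45 µV.
Position in LSBs: (-0.39756866 − (-0.63)) × 32768/1.26 = 6044.6906; rounding gives k = 6045.
Reconstructed level: -0.63 + 6045 × 1.26/32768 V = -0.39755676270 V.
V_in − V_code = -0.39756866 − (-0.39755676270) = −11.9 µV.

−11.9 µV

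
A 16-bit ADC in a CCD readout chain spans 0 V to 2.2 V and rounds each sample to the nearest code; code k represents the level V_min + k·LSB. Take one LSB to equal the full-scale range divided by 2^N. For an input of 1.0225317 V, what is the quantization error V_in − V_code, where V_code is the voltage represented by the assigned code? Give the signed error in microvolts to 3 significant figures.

Full-scale range = 2.2 V. LSB = 2.2 V / 2^16 ≈ 33.57 µV.
Position in LSBs: (1.0225317 − (0)) × 65536/2.2 = 30460.2898; rounding gives k = 30460.
V_code = 0 + (30460/65536) × 2.2 = 1.0225219727 V.
e = 1.0225317 − (1.0225219727) = +9.73 µV.

+9.73 µV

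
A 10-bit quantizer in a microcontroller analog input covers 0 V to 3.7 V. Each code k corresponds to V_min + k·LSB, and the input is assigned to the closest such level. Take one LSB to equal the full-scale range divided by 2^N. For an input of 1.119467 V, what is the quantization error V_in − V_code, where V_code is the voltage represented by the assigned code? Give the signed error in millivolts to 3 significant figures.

−0.650 mV

Full-scale range = 3.7 V. LSB = 3.7 V / 2^10 ≈ 3.613 mV.
Position in LSBs: (1.119467 − (0)) × 1024/3.7 = 309.8201; rounding gives k = 310.
V_code = 0 + (310/1024) × 3.7 = 1.120117188 V.
e = 1.119467 − (1.120117188) = −0.650 mV.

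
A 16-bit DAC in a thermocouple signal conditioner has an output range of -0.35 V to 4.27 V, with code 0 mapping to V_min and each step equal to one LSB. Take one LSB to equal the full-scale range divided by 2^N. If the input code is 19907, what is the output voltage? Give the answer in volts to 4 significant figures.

Span: 4.27 V − (-0.35 V) = 4.62 V. LSB = 4.62 V / 2^16.
V_out = -0.35 + 19907 × (4.62/65536) V
      = -0.35 + 1.40336 = 1.05336 V.

1.053 V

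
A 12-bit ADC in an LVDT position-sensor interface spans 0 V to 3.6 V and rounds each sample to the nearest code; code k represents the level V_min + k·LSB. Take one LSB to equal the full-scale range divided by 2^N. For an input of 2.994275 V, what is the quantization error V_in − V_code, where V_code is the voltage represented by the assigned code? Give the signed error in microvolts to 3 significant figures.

−159 µV

Range is 3.6 V. LSB = 3.6 V / 2^12 ≈ 0.8789 mV.
(V_in − V_min)/LSB = (2.994275 − (0)) × 4096/3.6 = 3406.8196 → nearest code k = 3407.
V_code = V_min + k × range/2^12 = 0 + 3407 × 3.6/4096 = 2.994433594 V.
V_in − V_code = 2.994275 − (2.994433594) = −159 µV.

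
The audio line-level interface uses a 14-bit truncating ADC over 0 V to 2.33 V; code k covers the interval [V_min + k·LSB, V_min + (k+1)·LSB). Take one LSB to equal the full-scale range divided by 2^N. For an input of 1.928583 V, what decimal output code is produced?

V_FS = 2.33 V. LSB = 2.33 V / 2^14 ≈ 142.2 µV.
(V_in − V_min) × 2^14/range = (1.928583 − (0)) × 16384/2.33 = 13561.332.
Floor → code = 13561.

13561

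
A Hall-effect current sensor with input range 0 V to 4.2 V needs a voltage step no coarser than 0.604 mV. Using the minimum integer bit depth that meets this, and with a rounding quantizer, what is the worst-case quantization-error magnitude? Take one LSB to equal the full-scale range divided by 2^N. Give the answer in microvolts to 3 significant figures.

Range is 4.2 V.
Required number of levels: 4.2/0.604 mV = 6953.6; smallest N with 2^N ≥ that is 13.
One LSB is 4.2 V / 8192 = 0.51270 mV.
|e|_max = LSB/2 = 256 µV.

256 µV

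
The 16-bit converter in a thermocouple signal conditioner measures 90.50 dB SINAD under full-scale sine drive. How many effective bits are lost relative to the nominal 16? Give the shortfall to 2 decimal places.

Effective bits = (90.50 − 1.76)/6.02 = 14.7409.
Lost resolution: 16 − 14.7409 = 1.2591 bits.

1.26 bits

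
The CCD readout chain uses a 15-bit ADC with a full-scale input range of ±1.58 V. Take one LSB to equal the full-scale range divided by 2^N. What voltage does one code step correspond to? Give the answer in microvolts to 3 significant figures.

Span: 1.58 V − (-1.58 V) = 3.16 V.
There are 2^15 = 32768 steps.
LSB = 3.16 V ÷ 2^15 = 3.16/32768 V = 96.4 µV.

96.4 µV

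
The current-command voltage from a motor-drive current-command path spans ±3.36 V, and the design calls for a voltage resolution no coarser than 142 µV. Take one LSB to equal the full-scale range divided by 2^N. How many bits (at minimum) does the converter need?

16 bits

Span: 3.36 V − (-3.36 V) = 6.72 V.
Need 2^N ≥ 6.72 V / 142 µV = 47320 → N_min = 16.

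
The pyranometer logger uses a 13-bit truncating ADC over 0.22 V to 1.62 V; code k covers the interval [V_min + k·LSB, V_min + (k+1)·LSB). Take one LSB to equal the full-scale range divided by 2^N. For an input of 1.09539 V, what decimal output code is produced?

Full-scale range = 1.62 V − (0.22 V) = 1.4 V. LSB = 1.4 V / 2^13 ≈ 170.9 µV.
(V_in − V_min) × 2^13/range = (1.09539 − (0.22)) × 8192/1.4 = 5122.282.
Floor → code = 5122.

5122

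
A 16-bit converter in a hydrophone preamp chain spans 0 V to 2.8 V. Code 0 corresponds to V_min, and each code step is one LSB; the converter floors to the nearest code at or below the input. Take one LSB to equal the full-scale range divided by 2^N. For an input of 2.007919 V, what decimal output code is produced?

46996

Range is 2.8 V. LSB = 2.8 V / 2^16 ≈ 42.72 µV.
(V_in − V_min) × 2^16/range = (2.007919 − (0)) × 65536/2.8 = 46996.778.
Floor → code = 46996.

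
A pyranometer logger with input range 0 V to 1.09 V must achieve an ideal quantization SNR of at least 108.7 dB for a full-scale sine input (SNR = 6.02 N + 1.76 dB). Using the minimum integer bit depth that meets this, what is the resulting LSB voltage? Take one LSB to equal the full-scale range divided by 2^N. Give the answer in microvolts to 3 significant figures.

Full-scale range = 1.09 V.
Solving 6.02 N ≥ 108.7 − 1.76: N ≥ 17.764. Round up → N = 18.
One LSB is 1.09 V / 262144 = 4.16 µV.

4.16 µV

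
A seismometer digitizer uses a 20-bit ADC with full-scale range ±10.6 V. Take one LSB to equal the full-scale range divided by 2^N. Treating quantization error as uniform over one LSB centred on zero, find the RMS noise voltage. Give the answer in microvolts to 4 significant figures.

5.836 µV

Span: 10.6 V − (-10.6 V) = 21.2 V.
One LSB is 21.2 V / 1048576 = 20.2179 µV.
For a uniform distribution on [−LSB/2, +LSB/2], V_rms = LSB/√12 = 20.2179 µV/3.4641 = 5.836 µV.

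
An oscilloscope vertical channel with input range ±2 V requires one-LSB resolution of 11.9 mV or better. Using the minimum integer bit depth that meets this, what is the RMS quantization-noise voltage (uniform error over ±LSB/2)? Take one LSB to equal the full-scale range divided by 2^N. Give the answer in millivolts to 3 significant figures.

2.26 mV

Range = 2 − (-2) = 4 V.
Need 2^N ≥ 4 V / 11.9 mV = 336.1 → N_min = 9.
LSB = 4 V / 2^9 = 7.8125 mV.
σ_q = LSB/√12 = 7.8125 mV/3.4641 = 2.26 mV.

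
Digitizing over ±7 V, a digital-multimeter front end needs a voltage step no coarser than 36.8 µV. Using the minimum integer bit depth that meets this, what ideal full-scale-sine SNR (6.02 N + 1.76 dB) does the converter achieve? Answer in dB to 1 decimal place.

116.1 dB

Range = 7 − (-7) = 14 V.
Need 2^N ≥ 14 V / 36.8 µV = 380400 → N_min = 19.
6.02(19) + 1.76 = 116.14 dB.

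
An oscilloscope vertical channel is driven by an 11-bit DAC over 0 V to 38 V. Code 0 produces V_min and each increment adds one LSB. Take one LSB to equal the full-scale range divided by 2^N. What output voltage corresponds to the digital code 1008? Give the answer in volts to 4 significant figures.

Span = 38 V. LSB = 38 V / 2^11.
V_out = 0 + 1008 × (38/2048) V
      = 0 + 18.7031 = 18.7031 V.

18.70 V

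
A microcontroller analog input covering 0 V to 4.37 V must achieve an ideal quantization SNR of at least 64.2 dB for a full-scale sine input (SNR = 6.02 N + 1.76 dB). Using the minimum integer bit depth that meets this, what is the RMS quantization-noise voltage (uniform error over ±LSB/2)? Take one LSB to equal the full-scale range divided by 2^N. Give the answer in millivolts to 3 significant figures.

Span = 4.37 V.
Solving 6.02 N ≥ 64.2 − 1.76: N ≥ 10.372. Round up → N = 11.
LSB = 4.37 V ÷ 2^11 = 4.37/2048 V = 2.1338 mV.
V_rms = LSB/√12 = 0.616 mV.

0.616 mV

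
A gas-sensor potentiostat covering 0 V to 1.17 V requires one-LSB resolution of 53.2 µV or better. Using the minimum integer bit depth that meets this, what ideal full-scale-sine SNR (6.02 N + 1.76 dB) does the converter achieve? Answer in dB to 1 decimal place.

Range is 1.17 V.
Levels needed ≥ 1.17/53.2 µV = 21990. 2^15 = 32768 suffices, so N_min = 15.
6.02(15) + 1.76 = 92.06 dB.

92.1 dB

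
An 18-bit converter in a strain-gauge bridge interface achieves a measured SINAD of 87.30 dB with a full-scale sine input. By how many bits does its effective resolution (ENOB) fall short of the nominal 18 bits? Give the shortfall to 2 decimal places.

ENOB = (SINAD − 1.76)/6.02 = (87.30 − 1.76)/6.02 = 14.2093 bits.
Shortfall = 18 − 14.2093 = 3.7907 bits.

3.79 bits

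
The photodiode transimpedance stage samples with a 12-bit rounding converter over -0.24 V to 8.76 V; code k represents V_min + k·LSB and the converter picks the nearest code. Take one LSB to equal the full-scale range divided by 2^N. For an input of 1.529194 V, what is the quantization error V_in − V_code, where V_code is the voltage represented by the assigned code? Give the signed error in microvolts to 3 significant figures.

+395 µV

Span: 8.76 V − (-0.24 V) = 9 V. LSB = 9 V / 2^12 ≈ 2.197 mV.
(1.529194 − (-0.24)) / LSB = 1.769194 × 4096/9 = 805.1798. Nearest integer: k = 805.
Reconstructed level: -0.24 + 805 × 9/4096 V = 1.528798828 V.
Error = V_in − V_code = 1.529194 − (1.528798828) = +395 µV.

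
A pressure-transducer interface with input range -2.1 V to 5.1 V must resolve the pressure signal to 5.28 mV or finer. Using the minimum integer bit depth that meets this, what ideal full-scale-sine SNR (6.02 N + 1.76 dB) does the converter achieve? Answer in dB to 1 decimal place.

68.0 dB

Range = 5.1 − (-2.1) = 7.2 V.
Need 2^N ≥ 7.2 V / 5.28 mV = 1364 → N_min = 11.
6.02(11) + 1.76 = 67.98 dB.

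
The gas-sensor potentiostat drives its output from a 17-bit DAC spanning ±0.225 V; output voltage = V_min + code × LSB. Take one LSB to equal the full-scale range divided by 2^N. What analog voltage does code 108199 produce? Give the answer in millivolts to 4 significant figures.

146.5 mV

Span: 0.225 V − (-0.225 V) = 0.45 V. LSB = 0.45 V / 2^17.
V_out = V_min + code × LSB = -0.225 V + 108199 × 0.45 V / 131072
      = -0.225 + 0.371472 = 0.146472 V.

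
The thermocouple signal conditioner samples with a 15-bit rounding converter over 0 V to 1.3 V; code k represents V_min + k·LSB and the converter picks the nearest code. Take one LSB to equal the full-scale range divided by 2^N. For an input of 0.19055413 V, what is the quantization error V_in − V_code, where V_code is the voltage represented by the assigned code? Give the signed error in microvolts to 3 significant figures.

Full-scale range = 1.3 V. LSB = 1.3 V / 2^15 ≈ 39.67 µV.
(V_in − V_min)/LSB = (0.19055413 − (0)) × 32768/1.3 = 4803.1367 → nearest code k = 4803.
V_code = V_min + k × range/2^15 = 0 + 4803 × 1.3/32768 = 0.19054870605 V.
V_in − V_code = 0.19055413 − (0.19054870605) = +5.42 µV.

+5.42 µV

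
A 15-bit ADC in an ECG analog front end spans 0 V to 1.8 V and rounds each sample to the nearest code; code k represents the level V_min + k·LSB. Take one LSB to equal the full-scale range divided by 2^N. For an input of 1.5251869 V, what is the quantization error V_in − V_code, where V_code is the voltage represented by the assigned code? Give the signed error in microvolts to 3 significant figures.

Full-scale range = 1.8 V. LSB = 1.8 V / 2^15 ≈ 54.93 µV.
Position in LSBs: (1.5251869 − (0)) × 32768/1.8 = 27765.1802; rounding gives k = 27765.
V_code = V_min + k × range/2^15 = 0 + 27765 × 1.8/32768 = 1.5251770020 V.
e = 1.5251869 − (1.5251770020) = +9.90 µV.

+9.90 µV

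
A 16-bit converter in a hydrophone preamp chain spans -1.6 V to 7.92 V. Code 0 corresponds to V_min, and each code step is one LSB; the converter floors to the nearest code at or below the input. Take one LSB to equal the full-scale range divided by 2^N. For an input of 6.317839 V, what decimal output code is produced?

The full-scale span is 7.92 − (-1.6) = 9.52 V. LSB = 9.52 V / 2^16 ≈ 145.3 µV.
V_in − V_min = 6.317839 − (-1.6) = 7.917839 V.
Divide by LSB: 7.917839 × 65536/9.52 = 54506.6698.
Truncating gives code 54506.

54506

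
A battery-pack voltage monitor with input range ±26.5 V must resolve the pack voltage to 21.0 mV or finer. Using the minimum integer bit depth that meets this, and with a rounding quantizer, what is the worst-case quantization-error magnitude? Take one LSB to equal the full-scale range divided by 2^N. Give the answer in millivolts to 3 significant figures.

The full-scale span is 26.5 − (-26.5) = 53 V.
Need 2^N ≥ 53 V / 21.0 mV = 2524 → N_min = 12.
One LSB is 53 V / 4096 = 12.939 mV.
|e|_max = LSB/2 = 6.47 mV.

6.47 mV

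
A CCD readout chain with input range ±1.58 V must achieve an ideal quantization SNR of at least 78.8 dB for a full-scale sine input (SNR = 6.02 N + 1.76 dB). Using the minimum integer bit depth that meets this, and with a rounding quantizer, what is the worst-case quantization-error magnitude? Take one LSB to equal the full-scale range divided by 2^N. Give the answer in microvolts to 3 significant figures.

Range = 1.58 − (-1.58) = 3.16 V.
6.02 N + 1.76 ≥ 78.8 gives N ≥ 12.797, so the minimum integer is 13.
One LSB is 3.16 V / 8192 = 385.74 µV.
|e|_max = LSB/2 = 193 µV.

193 µV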